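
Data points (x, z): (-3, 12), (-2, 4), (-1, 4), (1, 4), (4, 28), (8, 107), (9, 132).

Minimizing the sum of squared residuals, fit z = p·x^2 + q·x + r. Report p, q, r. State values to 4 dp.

p = 1.5160, q = 0.9425, r = 1.3008

Setting ∂/∂p … = 0 gives: 11012·p + 1270·q + 176·r = 18120;  1270·p + 176·q + 16·r = 2112;  176·p + 16·q + 7·r = 291.
Row-reducing yields p = 20904/13789, q = 12996/13789, r = 17937/13789.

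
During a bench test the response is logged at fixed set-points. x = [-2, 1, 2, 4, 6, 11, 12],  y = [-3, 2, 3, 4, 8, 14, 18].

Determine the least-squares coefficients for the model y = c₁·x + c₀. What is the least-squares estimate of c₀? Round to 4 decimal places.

c₀ = -0.2096

Normal-equation sums: Σx·x = 326, Σx = 34, Σ1 = 7.
Moment sums: Σx·y = 448, Σy = 46.
MᵀM·[c₁, c₀]ᵀ = Mᵀy becomes [[326, 34]; [34, 7]]·[c₁, c₀]ᵀ = [448, 46]ᵀ.
det = 326·7 − 34² = 1126.
c₁ = (448·7 − 34·46)/1126 = 786/563; c₀ = (326·46 − 34·448)/1126 = -118/563.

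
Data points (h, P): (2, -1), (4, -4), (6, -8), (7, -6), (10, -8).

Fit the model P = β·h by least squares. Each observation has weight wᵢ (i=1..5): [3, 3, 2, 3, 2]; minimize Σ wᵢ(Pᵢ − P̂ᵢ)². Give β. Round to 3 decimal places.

From the data, Σwᵢ·h·h = 479.
Moment sums: Σwᵢ·h·P = -436.
Normal equations: [[479]]·[β]ᵀ = [-436]ᵀ.
Hence β = -436 / 479 ≈ -0.91023.

β = -0.910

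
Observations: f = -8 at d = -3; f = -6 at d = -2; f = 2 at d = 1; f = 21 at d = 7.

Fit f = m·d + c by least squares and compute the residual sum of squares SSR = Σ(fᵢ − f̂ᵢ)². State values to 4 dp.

SSR = 1.7366

Normal-equation sums: Σd·d = 63, Σd = 3, Σ1 = 4.
For Mᵀf: Σd·f = 185, Σf = 9.
Determinant 63·4 − 3² = 243.
m = (185·4 − 3·9)/243 = 713/243; c = (63·9 − 3·185)/243 = 4/81.
Residuals: 61/81, -44/243, -239/243, 100/243; SSR = 422/243.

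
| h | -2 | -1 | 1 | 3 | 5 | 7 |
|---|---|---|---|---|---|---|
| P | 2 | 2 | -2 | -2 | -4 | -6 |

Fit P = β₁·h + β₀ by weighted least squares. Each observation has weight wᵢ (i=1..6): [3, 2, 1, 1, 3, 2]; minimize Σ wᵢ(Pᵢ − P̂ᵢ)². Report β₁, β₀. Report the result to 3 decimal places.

β₁ = -0.901, β₀ = 0.376

Compute the Gram sums: Σwᵢ·h·h = 197, Σwᵢ·h = 25, Σwᵢ·1 = 12.
And Σwᵢ·h·P = -168, Σwᵢ·P = -18.
Eliminating β₀: 12·(row 1) − 25·(row 2) gives 1739·β₁ = 12·(-168) − 25·(-18) = -1566, so β₁ = -1566/1739.
Then β₀ = ((-18) − 25·(-1566/1739))/12 = 654/1739.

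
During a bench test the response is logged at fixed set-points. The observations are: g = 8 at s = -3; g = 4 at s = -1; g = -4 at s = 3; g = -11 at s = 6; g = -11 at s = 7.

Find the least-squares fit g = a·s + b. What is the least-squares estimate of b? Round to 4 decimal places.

With design matrix A, AᵀA = [[104, 12]; [12, 5]] and Aᵀg = [-183, -14]ᵀ.
det = 104·5 − 12² = 376.
a = ((-183)·5 − 12·(-14))/376 = -747/376; b = (104·(-14) − 12·(-183))/376 = 185/94.

b = 1.9681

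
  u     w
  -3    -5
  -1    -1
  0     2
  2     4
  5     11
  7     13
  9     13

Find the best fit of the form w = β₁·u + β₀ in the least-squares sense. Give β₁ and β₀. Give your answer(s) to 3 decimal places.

Entries of AᵀA: Σu·u = 169, Σu = 19, Σ1 = 7.
And Σu·w = 287, Σw = 37.
AᵀA·[β₁, β₀]ᵀ = Aᵀw becomes [[169, 19]; [19, 7]]·[β₁, β₀]ᵀ = [287, 37]ᵀ.
Eliminating β₀: 7·(row 1) − 19·(row 2) gives 822·β₁ = 7·287 − 19·37 = 1306, so β₁ = 653/411.
Then β₀ = (37 − 19·(653/411))/7 = 400/411.

β₁ = 1.589, β₀ = 0.973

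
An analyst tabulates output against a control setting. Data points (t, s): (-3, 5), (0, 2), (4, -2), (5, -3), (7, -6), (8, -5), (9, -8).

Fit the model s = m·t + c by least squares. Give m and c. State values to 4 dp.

Sums needed: Σt·t = 244, Σt = 30, Σ1 = 7.
Right-hand side: Σt·s = -192, Σs = -17.
Determinant 244·7 − 30² = 808.
m = ((-192)·7 − 30·(-17))/808 = -417/404; c = (244·(-17) − 30·(-192))/808 = 403/202.

m = -1.0322, c = 1.9950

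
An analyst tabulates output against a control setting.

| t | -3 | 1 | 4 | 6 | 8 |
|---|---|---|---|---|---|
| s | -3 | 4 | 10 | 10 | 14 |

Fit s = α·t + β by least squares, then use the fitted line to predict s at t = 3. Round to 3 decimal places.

ŝ = 6.698

From the data, Σt·t = 126, Σt = 16, Σ1 = 5.
Moment sums: Σt·s = 225, Σs = 35.
So AᵀA·[α, β]ᵀ = Aᵀs: [[126, 16]; [16, 5]]·[α, β]ᵀ = [225, 35]ᵀ.
Determinant 126·5 − 16² = 374.
α = (225·5 − 16·35)/374 = 565/374; β = (126·35 − 16·225)/374 = 405/187.
At t = 3: ŝ = (565/374)·(3) + (405/187)·(1) = 2505/374.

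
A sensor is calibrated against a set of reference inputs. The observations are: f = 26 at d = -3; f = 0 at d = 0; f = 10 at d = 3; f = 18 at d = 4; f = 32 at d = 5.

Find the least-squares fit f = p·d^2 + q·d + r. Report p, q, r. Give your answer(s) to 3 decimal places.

p = 1.826, q = -2.850, r = 0.786

Compute the Gram sums: Σd^2·d^2 = 1043, Σd^2·d = 189, Σd^2 = 59, Σd·d = 59, Σd = 9, Σ1 = 5.
For Aᵀf: Σd^2·f = 1412, Σd·f = 184, Σf = 86.
Normal equations: [[1043, 189, 59]; [189, 59, 9]; [59, 9, 5]]·[p, q, r]ᵀ = [1412, 184, 86]ᵀ.
Row-reducing yields p = 1519/832, q = -2371/832, r = 327/416.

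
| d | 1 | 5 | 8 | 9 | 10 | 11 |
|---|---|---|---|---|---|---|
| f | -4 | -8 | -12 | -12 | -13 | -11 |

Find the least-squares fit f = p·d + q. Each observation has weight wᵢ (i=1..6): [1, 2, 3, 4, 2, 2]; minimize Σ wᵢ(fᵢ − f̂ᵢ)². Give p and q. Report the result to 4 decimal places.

p = -0.8165, q = -4.2668

Compute the Gram sums: Σwᵢ·d·d = 1009, Σwᵢ·d = 113, Σwᵢ·1 = 14.
Right-hand side: Σwᵢ·d·f = -1306, Σwᵢ·f = -152.
So XᵀWX·[p, q]ᵀ = XᵀWf: [[1009, 113]; [113, 14]]·[p, q]ᵀ = [-1306, -152]ᵀ.
det = 1009·14 − 113² = 1357.
p = ((-1306)·14 − 113·(-152))/1357 = -1108/1357; q = (1009·(-152) − 113·(-1306))/1357 = -5790/1357.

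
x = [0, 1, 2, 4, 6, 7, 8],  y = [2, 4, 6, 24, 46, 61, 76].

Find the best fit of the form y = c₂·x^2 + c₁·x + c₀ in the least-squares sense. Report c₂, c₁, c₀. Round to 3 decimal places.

c₂ = 1.004, c₁ = 1.396, c₀ = 1.310

The normal equations are: 8066·c₂ + 1144·c₁ + 170·c₀ = 9921;  1144·c₂ + 170·c₁ + 28·c₀ = 1423;  170·c₂ + 28·c₁ + 7·c₀ = 219.
Row-reducing yields c₂ = 1585/1578, c₁ = 63863/45762, c₀ = 9992/7627.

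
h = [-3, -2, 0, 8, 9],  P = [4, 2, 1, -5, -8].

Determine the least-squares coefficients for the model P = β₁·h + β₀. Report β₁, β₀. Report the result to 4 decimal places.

β₁ = -0.8793, β₀ = 0.9102

Setting ∂/∂β₁ … = 0 gives: 158·β₁ + 12·β₀ = -128;  12·β₁ + 5·β₀ = -6.
Δ = 158·5 − 12² = 646.
β₁ = ((-128)·5 − 12·(-6))/646 = -284/323; β₀ = (158·(-6) − 12·(-128))/646 = 294/323.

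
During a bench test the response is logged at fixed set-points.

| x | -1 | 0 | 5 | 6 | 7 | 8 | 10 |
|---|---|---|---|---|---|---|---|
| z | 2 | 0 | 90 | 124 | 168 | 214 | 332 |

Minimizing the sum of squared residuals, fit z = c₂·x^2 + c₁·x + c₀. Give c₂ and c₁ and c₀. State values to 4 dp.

Sums needed: Σx^2·x^2 = 18419, Σx^2·x = 2195, Σx^2 = 275, Σx·x = 275, Σx = 35, Σ1 = 7.
For Aᵀz: Σx^2·z = 61844, Σx·z = 7400, Σz = 930.
Normal equations: [[18419, 2195, 275]; [2195, 275, 35]; [275, 35, 7]]·[c₂, c₁, c₀]ᵀ = [61844, 7400, 930]ᵀ.
Inverting the 3×3 Gram matrix, [c₂, c₁, c₀]ᵀ = [1609/520, 5531/2600, 43/65]ᵀ.

c₂ = 3.0942, c₁ = 2.1273, c₀ = 0.6615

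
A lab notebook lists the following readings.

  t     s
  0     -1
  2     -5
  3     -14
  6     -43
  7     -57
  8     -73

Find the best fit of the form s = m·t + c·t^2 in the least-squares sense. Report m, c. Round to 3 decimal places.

m = -1.309, c = -0.977

XᵀX·[m, c]ᵀ = Xᵀs reads: 162·m + 1106·c = -1293;  1106·m + 7890·c = -9159.
Eliminating c: 7890·(row 1) − 1106·(row 2) gives 54944·m = 7890·(-1293) − 1106·(-9159) = -71916, so m = -17979/13736.
Then c = ((-9159) − 1106·(-17979/13736))/7890 = -13425/13736.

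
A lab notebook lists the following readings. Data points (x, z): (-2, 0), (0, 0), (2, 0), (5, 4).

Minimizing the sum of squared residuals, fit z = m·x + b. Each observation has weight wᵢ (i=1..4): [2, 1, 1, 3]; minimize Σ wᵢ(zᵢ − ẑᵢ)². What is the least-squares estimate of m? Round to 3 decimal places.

The normal equations are: 87·m + 13·b = 60;  13·m + 7·b = 12.
Eliminating b: 7·(row 1) − 13·(row 2) gives 440·m = 7·60 − 13·12 = 264, so m = 3/5.
Then b = (12 − 13·(3/5))/7 = 3/5.

m = 0.600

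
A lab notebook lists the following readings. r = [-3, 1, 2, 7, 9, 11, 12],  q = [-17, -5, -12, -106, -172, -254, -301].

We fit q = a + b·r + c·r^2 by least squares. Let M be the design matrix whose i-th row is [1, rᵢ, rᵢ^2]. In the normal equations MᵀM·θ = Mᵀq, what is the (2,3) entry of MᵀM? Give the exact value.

4113

Row 2 ↔ basis r, column 3 ↔ basis r^2, so (MᵀM)_{2,3} = Σᵢ (r)·(r^2) = (-3)·(9) + (1)·(1) + (2)·(4) + (7)·(49) + (9)·(81) + (11)·(121) + (12)·(144) = 4113.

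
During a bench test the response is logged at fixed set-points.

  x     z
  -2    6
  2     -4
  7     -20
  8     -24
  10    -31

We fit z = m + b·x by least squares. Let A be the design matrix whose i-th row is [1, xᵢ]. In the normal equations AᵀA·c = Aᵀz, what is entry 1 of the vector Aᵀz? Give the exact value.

Entry 1 ↔ basis 1, so (Aᵀz)_{1} = Σᵢ zᵢ = (1)·(6) + (1)·(-4) + (1)·(-20) + (1)·(-24) + (1)·(-31) = -73.

-73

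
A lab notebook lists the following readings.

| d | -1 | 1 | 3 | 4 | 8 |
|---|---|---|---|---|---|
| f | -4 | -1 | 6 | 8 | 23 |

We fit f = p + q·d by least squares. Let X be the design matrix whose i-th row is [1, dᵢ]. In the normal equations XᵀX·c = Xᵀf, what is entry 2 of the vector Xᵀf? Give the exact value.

237

Entry 2 ↔ basis d, so (Xᵀf)_{2} = Σᵢ (d)·fᵢ = (-1)·(-4) + (1)·(-1) + (3)·(6) + (4)·(8) + (8)·(23) = 237.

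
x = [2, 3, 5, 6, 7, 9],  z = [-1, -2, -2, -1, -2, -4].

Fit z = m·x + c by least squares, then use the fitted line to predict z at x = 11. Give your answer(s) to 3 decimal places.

ẑ = -3.700

Sums needed: Σx·x = 204, Σx = 32, Σ1 = 6.
For Aᵀz: Σx·z = -74, Σz = -12.
Normal equations: [[204, 32]; [32, 6]]·[m, c]ᵀ = [-74, -12]ᵀ.
Eliminating c: 6·(row 1) − 32·(row 2) gives 200·m = 6·(-74) − 32·(-12) = -60, so m = -3/10.
Then c = ((-12) − 32·(-3/10))/6 = -2/5.
At x = 11: ẑ = (-3/10)·(11) + (-2/5)·(1) = -37/10.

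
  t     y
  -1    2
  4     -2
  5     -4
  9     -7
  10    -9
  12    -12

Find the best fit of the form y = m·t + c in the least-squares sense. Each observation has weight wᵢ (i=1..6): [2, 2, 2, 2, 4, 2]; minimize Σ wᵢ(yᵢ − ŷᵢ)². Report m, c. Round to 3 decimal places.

m = -1.048, c = 1.482

Forming MᵀWM = [[934, 98]; [98, 14]] and MᵀWy = [-834, -82]ᵀ gives MᵀWM·[m, c]ᵀ = MᵀWy.
Eliminating c: 14·(row 1) − 98·(row 2) gives 3472·m = 14·(-834) − 98·(-82) = -3640, so m = -65/62.
Then c = ((-82) − 98·(-65/62))/14 = 643/434.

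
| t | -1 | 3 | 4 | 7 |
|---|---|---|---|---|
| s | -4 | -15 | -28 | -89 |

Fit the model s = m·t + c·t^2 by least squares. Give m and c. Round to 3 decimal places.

m = 0.949, c = -1.957

With design matrix A, AᵀA = [[75, 433]; [433, 2739]] and Aᵀs = [-776, -4948]ᵀ.
det = 75·2739 − 433² = 17936.
m = ((-776)·2739 − 433·(-4948))/17936 = 4255/4484; c = (75·(-4948) − 433·(-776))/17936 = -8773/4484.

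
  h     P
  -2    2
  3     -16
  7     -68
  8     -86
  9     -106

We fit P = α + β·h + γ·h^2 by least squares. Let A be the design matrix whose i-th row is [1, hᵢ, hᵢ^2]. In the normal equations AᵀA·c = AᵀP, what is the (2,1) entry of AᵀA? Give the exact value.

Row 2 ↔ basis h, column 1 ↔ basis 1, so (AᵀA)_{2,1} = Σᵢ h = (-2)·(1) + (3)·(1) + (7)·(1) + (8)·(1) + (9)·(1) = 25.

25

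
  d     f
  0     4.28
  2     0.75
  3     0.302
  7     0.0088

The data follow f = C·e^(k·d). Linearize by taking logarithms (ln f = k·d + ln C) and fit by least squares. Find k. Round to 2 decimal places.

k = -0.88

Linearized form: ln f = k·d + ln C. From the 4 transformed points,
Σd = 12.0000, Σ(d)² = 62.0000, Σln f = -4.7641, Σd·ln f = -37.2984.
Equations: 62.0000·k + 12.0000·ln C = -37.2984;  12.0000·k + 4·ln C = -4.7641.
Slope k = (n·Σd·ln f − Σd·Σln f)/(n·Σ(d)² − (Σd)²) = (4·-37.2984 − 12.0000·-4.7641)/104.0000 = -0.88485; ln C = (Σln f − k·Σd)/n = 1.46355.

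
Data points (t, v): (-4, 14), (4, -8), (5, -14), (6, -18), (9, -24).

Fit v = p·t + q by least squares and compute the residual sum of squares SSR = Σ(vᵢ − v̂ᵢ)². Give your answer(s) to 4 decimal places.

SSR = 10.0000

Sums needed: Σt·t = 174, Σt = 20, Σ1 = 5.
Right-hand side: Σt·v = -482, Σv = -50.
So AᵀA·[p, q]ᵀ = Aᵀv: [[174, 20]; [20, 5]]·[p, q]ᵀ = [-482, -50]ᵀ.
Determinant 174·5 − 20² = 470.
p = ((-482)·5 − 20·(-50))/470 = -3; q = (174·(-50) − 20·(-482))/470 = 2.
Residuals: 0, 2, -1, -2, 1; SSR = 10.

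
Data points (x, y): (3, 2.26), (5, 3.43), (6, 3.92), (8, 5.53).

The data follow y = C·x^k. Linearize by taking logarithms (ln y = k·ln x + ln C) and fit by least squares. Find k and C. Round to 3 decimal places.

With ln yᵢ as the transformed response and ln xᵢ as the regressor:
Σln x = 6.5793, Σ(ln x)² = 11.3317, Σln y = 5.1242, Σln x·ln y = 8.8834.
Normal system: [[11.3317, 6.5793]; [6.5793, 4]]·[k, ln C]ᵀ = [8.8834, 5.1242]ᵀ.
Slope k = (n·Σln x·ln y − Σln x·Σln y)/(n·Σ(ln x)² − (Σln x)²) = (4·8.8834 − 6.5793·5.1242)/2.0403 = 0.89218; ln C = (Σln y − k·Σln x)/n = -0.18642, so C = exp(-0.18642) = 0.82993.

k = 0.892, C = 0.830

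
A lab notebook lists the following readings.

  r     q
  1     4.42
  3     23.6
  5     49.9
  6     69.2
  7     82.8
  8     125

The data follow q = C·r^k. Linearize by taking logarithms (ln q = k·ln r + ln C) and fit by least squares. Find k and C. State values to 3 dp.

k = 1.556, C = 4.314

Let Y = ln q. Fitting Y = k·ln r + ln C by least squares:
Σln r = 8.5252, Σ(ln r)² = 15.1183, Σln q = 22.0392, Σln r·ln q = 35.9918.
Equations: 15.1183·k + 8.5252·ln C = 35.9918;  8.5252·k + 6·ln C = 22.0392.
Solving (det = 18.0313): k = 1.55637, ln C = 1.46181, so C = exp(1.46181) = 4.31378.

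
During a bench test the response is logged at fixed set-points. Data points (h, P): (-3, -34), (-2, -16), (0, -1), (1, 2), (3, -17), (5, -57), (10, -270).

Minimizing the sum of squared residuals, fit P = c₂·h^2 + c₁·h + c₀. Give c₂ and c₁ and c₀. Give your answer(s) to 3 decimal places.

c₂ = -3.011, c₁ = 3.012, c₀ = 1.505

Compute the Gram sums: Σh^2·h^2 = 10804, Σh^2·h = 1118, Σh^2 = 148, Σh·h = 148, Σh = 14, Σ1 = 7.
Moment sums: Σh^2·P = -28946, Σh·P = -2900, ΣP = -393.
XᵀX·[c₂, c₁, c₀]ᵀ = XᵀP becomes [[10804, 1118, 148]; [1118, 148, 14]; [148, 14, 7]]·[c₂, c₁, c₀]ᵀ = [-28946, -2900, -393]ᵀ.
Row-reducing yields c₂ = -143639/47697, c₁ = 143665/47697, c₀ = 23921/15899.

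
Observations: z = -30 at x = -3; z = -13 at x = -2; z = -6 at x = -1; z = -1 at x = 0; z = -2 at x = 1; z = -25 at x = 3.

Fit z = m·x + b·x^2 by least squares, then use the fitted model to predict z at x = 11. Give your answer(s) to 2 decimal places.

ẑ = -359.00

The normal system AᵀA·[m, b]ᵀ = Aᵀz is [[24, -8]; [-8, 180]]·[m, b]ᵀ = [45, -555]ᵀ.
Determinant 24·180 − (-8)² = 4256.
m = (45·180 − (-8)·(-555))/4256 = 915/1064; b = (24·(-555) − (-8)·45)/4256 = -405/133.
At x = 11: ẑ = (915/1064)·(11) + (-405/133)·(121) = -381975/1064.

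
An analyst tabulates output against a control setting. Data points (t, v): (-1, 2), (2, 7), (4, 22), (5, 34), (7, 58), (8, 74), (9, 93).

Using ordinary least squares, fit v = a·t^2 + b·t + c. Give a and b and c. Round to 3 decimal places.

The normal system AᵀA·[a, b, c]ᵀ = Aᵀv is [[13956, 1780, 240]; [1780, 240, 34]; [240, 34, 7]]·[a, b, c]ᵀ = [16343, 2105, 290]ᵀ.
Solving the 3×3 system (Gaussian elimination) gives a = 44879/44968, b = 50075/44968, c = 555/308.

a = 0.998, b = 1.114, c = 1.802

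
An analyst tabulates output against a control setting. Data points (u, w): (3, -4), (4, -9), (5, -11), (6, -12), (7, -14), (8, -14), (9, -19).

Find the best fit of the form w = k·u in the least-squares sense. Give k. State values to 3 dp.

k = -1.986

The normal equations are: 280·k = -556.
k = (-556)/280 = -1.98571.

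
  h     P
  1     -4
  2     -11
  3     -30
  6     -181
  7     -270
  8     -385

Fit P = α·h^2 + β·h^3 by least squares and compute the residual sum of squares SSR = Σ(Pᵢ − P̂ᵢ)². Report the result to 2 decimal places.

SSR = 5.69

Entries of AᵀA: Σh^2·h^2 = 7891, Σh^2·h^3 = 57627, Σh^3·h^3 = 427243.
For AᵀP: Σh^2·P = -44704, Σh^3·P = -329728.
AᵀA·[α, β]ᵀ = AᵀP becomes [[7891, 57627]; [57627, 427243]]·[α, β]ᵀ = [-44704, -329728]ᵀ.
det = 7891·427243 − 57627² = 50503384.
α = ((-44704)·427243 − 57627·(-329728))/50503384 = -12279452/6312923; β = (7891·(-329728) − 57627·(-44704))/50503384 = -3215780/6312923.
Residuals: -9756460/6312923, 5401895/6312923, 7953438/6312923, -5970311/6312923, 216478/6312923, 1888933/6312923; SSR = 35939881/6312923.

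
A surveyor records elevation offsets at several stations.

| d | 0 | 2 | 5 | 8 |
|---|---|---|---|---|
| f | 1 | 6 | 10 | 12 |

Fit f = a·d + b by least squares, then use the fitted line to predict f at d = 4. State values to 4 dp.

Forming XᵀX = [[93, 15]; [15, 4]] and Xᵀf = [158, 29]ᵀ gives XᵀX·[a, b]ᵀ = Xᵀf.
Δ = 93·4 − 15² = 147.
a = (158·4 − 15·29)/147 = 197/147; b = (93·29 − 15·158)/147 = 109/49.
At d = 4: f̂ = (197/147)·(4) + (109/49)·(1) = 1115/147.

f̂ = 7.5850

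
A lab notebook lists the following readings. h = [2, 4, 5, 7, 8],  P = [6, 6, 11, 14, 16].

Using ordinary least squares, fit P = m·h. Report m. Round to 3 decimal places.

m = 2.006

XᵀX·[m]ᵀ = XᵀP reads: 158·m = 317.
(Σh·h = 158, Σh·P = 317.)
Hence m = 317 / 158 ≈ 2.00633.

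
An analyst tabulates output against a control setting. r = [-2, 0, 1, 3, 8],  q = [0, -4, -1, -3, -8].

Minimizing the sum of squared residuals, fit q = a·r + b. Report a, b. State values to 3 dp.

From the data, Σr·r = 78, Σr = 10, Σ1 = 5.
Moment sums: Σr·q = -74, Σq = -16.
So MᵀM·[a, b]ᵀ = Mᵀq: [[78, 10]; [10, 5]]·[a, b]ᵀ = [-74, -16]ᵀ.
Determinant 78·5 − 10² = 290.
a = ((-74)·5 − 10·(-16))/290 = -21/29; b = (78·(-16) − 10·(-74))/290 = -254/145.

a = -0.724, b = -1.752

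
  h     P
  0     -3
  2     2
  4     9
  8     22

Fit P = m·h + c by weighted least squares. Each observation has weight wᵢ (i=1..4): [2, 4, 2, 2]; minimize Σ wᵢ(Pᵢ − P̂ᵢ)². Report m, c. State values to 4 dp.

Setting ∂/∂m … = 0 gives: 176·m + 32·c = 440;  32·m + 10·c = 64.
(Σwᵢ·h·h = 176, Σwᵢ·h = 32, Σwᵢ·1 = 10, Σwᵢ·h·P = 440, Σwᵢ·P = 64.)
Eliminating c: 10·(row 1) − 32·(row 2) gives 736·m = 10·440 − 32·64 = 2352, so m = 147/46.
Then c = (64 − 32·(147/46))/10 = -88/23.

m = 3.1957, c = -3.8261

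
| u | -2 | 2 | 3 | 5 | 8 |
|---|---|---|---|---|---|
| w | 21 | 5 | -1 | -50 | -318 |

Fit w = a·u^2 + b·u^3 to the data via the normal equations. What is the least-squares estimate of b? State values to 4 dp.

The normal system AᵀA·[a, b]ᵀ = Aᵀw is [[4834, 36136]; [36136, 278626]]·[a, b]ᵀ = [-21507, -169221]ᵀ.
det = 4834·278626 − 36136² = 41067588.
a = ((-21507)·278626 − 36136·(-169221))/41067588 = 20426779/6844598; b = (4834·(-169221) − 36136·(-21507))/41067588 = -6806227/6844598.

b = -0.9944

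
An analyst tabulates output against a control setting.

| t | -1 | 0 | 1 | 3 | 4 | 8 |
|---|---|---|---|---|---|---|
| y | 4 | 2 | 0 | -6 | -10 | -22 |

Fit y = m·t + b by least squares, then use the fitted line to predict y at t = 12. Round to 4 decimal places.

ŷ = -33.3894

Forming AᵀA = [[91, 15]; [15, 6]] and Aᵀy = [-238, -32]ᵀ gives AᵀA·[m, b]ᵀ = Aᵀy.
det = 91·6 − 15² = 321.
m = ((-238)·6 − 15·(-32))/321 = -316/107; b = (91·(-32) − 15·(-238))/321 = 658/321.
At t = 12: ŷ = (-316/107)·(12) + (658/321)·(1) = -10718/321.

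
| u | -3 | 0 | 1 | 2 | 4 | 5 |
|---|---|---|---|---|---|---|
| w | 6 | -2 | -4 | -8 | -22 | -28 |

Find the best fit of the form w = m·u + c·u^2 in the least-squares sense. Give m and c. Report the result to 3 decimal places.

Forming XᵀX = [[55, 171]; [171, 979]] and Xᵀw = [-266, -1034]ᵀ gives XᵀX·[m, c]ᵀ = Xᵀw.
Δ = 55·979 − 171² = 24604.
m = ((-266)·979 − 171·(-1034))/24604 = -20900/6151; c = (55·(-1034) − 171·(-266))/24604 = -2846/6151.

m = -3.398, c = -0.463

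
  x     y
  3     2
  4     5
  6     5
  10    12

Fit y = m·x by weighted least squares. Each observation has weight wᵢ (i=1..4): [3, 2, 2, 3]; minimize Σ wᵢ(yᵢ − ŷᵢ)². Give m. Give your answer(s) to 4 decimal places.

From the data, Σwᵢ·x·x = 431.
For MᵀWy: Σwᵢ·x·y = 478.
Hence m = 478 / 431 ≈ 1.10905.

m = 1.1090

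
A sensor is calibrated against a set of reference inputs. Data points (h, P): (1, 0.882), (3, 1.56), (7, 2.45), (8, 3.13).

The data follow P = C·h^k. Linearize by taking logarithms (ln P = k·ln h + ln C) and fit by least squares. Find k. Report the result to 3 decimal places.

Let Y = ln P. Fitting Y = k·ln h + ln C by least squares:
Σln h = 5.1240, Σ(ln h)² = 9.3176, Σln P = 2.3562, Σln h·ln P = 4.6050.
Equations: 9.3176·k + 5.1240·ln C = 4.6050;  5.1240·k + 4·ln C = 2.3562.
Slope k = (n·Σln h·ln P − Σln h·Σln P)/(n·Σ(ln h)² − (Σln h)²) = (4·4.6050 − 5.1240·2.3562)/11.0154 = 0.57615; ln C = (Σln P − k·Σln h)/n = -0.14898.

k = 0.576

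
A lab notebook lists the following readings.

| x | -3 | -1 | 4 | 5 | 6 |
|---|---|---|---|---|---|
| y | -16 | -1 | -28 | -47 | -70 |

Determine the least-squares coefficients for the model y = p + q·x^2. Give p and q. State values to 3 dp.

Setting ∂/∂p … = 0 gives: 5·p + 87·q = -162;  87·p + 2259·q = -4288.
(Σ1 = 5, Σx^2 = 87, Σx^2·x^2 = 2259, Σy = -162, Σx^2·y = -4288.)
Eliminating q: 2259·(row 1) − 87·(row 2) gives 3726·p = 2259·(-162) − 87·(-4288) = 7098, so p = 1183/621.
Then q = ((-4288) − 87·(1183/621))/2259 = -3673/1863.

p = 1.905, q = -1.972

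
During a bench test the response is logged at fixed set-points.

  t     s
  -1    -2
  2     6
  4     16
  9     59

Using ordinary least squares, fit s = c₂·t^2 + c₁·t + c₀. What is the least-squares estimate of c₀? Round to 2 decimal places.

c₀ = -0.34

Sums needed: Σt^2·t^2 = 6834, Σt^2·t = 800, Σt^2 = 102, Σt·t = 102, Σt = 14, Σ1 = 4.
And Σt^2·s = 5057, Σt·s = 609, Σs = 79.
Normal equations: [[6834, 800, 102]; [800, 102, 14]; [102, 14, 4]]·[c₂, c₁, c₀]ᵀ = [5057, 609, 79]ᵀ.
Solving the 3×3 system (Gaussian elimination) gives c₂ = 2791/5620, c₁ = 11929/5620, c₀ = -1927/5620.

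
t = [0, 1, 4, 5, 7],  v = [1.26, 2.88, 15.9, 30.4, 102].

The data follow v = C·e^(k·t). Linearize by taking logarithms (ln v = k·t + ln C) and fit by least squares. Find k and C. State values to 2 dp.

Taking logs, ln v = k·t + ln C, so regress ln v on t.
Σt = 17.0000, Σ(t)² = 91.0000, Σln v = 12.0946, Σt·ln v = 61.5701.
Equations: 91.0000·k + 17.0000·ln C = 61.5701;  17.0000·k + 5·ln C = 12.0946.
Slope k = (n·Σt·ln v − Σt·Σln v)/(n·Σ(t)² − (Σt)²) = (5·61.5701 − 17.0000·12.0946)/166.0000 = 0.61591; ln C = (Σln v − k·Σt)/n = 0.32482, so C = exp(0.32482) = 1.38378.

k = 0.62, C = 1.38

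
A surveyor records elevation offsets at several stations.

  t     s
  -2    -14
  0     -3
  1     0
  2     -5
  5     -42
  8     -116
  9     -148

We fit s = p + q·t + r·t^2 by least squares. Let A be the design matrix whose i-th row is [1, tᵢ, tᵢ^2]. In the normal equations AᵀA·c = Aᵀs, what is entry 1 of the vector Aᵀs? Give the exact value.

Entry 1 ↔ basis 1, so (Aᵀs)_{1} = Σᵢ sᵢ = (1)·(-14) + (1)·(-3) + (1)·(0) + (1)·(-5) + (1)·(-42) + (1)·(-116) + (1)·(-148) = -328.

-328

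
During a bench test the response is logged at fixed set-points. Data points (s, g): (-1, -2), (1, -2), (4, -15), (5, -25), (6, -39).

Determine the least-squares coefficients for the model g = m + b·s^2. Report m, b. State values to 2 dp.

m = -0.28, b = -1.03

The normal equations are: 5·m + 79·b = -83;  79·m + 2179·b = -2273.
det = 5·2179 − 79² = 4654.
m = ((-83)·2179 − 79·(-2273))/4654 = -645/2327; b = (5·(-2273) − 79·(-83))/4654 = -2404/2327.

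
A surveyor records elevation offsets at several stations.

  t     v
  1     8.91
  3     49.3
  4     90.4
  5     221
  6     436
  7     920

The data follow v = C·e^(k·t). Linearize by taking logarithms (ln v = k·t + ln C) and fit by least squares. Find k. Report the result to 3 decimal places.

k = 0.769

With ln vᵢ as the transformed response and tᵢ as the regressor:
XᵀX = [[136.0000, 26.0000]; [26.0000, 6]], rhs = [143.1252, 28.8895]ᵀ  (here Σt = 26.0000, Σ(t)² = 136.0000, Σln v = 28.8895, Σt·ln v = 143.1252).
Solving (det = 140.0000): k = 0.76874, ln C = 1.48371.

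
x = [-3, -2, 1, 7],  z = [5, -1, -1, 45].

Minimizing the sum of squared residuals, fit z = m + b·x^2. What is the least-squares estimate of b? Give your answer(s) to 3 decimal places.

b = 0.988

Entries of MᵀM: Σ1 = 4, Σx^2 = 63, Σx^2·x^2 = 2499.
Right-hand side: Σz = 48, Σx^2·z = 2245.
det = 4·2499 − 63² = 6027.
m = (48·2499 − 63·2245)/6027 = -1023/287; b = (4·2245 − 63·48)/6027 = 5956/6027.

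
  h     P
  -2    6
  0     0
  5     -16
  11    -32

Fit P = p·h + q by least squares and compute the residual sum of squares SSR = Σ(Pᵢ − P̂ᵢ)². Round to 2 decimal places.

Compute the Gram sums: Σh·h = 150, Σh = 14, Σ1 = 4.
Right-hand side: Σh·P = -444, ΣP = -42.
Normal equations: [[150, 14]; [14, 4]]·[p, q]ᵀ = [-444, -42]ᵀ.
Eliminating q: 4·(row 1) − 14·(row 2) gives 404·p = 4·(-444) − 14·(-42) = -1188, so p = -297/101.
Then q = ((-42) − 14·(-297/101))/4 = -21/101.
Residuals: 33/101, 21/101, -110/101, 56/101; SSR = 166/101.

SSR = 1.64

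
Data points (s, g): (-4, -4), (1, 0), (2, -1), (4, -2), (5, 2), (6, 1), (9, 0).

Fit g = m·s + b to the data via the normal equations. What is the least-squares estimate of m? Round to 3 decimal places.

m = 0.340

The normal equations are: 179·m + 23·b = 22;  23·m + 7·b = -4.
Eliminating b: 7·(row 1) − 23·(row 2) gives 724·m = 7·22 − 23·(-4) = 246, so m = 123/362.
Then b = ((-4) − 23·(123/362))/7 = -611/362.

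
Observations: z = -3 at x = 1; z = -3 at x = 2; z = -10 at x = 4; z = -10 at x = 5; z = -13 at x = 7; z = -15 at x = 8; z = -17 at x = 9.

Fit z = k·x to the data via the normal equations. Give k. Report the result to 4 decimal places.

Sums needed: Σx·x = 240.
For Mᵀz: Σx·z = -463.
MᵀM·[k]ᵀ = Mᵀz becomes [[240]]·[k]ᵀ = [-463]ᵀ.
Hence k = -463 / 240 ≈ -1.92917.

k = -1.9292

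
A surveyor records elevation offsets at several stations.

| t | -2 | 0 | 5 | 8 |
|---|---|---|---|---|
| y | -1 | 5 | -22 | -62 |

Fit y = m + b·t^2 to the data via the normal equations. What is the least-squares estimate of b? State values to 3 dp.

b = -1.034

The normal equations are: 4·m + 93·b = -80;  93·m + 4737·b = -4522.
(Σ1 = 4, Σt^2 = 93, Σt^2·t^2 = 4737, Σy = -80, Σt^2·y = -4522.)
det = 4·4737 − 93² = 10299.
m = ((-80)·4737 − 93·(-4522))/10299 = 13862/3433; b = (4·(-4522) − 93·(-80))/10299 = -10648/10299.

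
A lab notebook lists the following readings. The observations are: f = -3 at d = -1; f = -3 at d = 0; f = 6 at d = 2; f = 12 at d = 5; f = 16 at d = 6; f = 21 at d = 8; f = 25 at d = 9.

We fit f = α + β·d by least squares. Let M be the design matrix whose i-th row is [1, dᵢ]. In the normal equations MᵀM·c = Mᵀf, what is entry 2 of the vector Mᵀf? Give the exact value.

Entry 2 ↔ basis d, so (Mᵀf)_{2} = Σᵢ (d)·fᵢ = (-1)·(-3) + (0)·(-3) + (2)·(6) + (5)·(12) + (6)·(16) + (8)·(21) + (9)·(25) = 564.

564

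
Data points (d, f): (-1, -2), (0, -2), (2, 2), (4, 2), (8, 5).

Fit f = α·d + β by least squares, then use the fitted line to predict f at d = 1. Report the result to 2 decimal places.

f̂ = -0.28

Sums needed: Σd·d = 85, Σd = 13, Σ1 = 5.
Right-hand side: Σd·f = 54, Σf = 5.
Normal equations: [[85, 13]; [13, 5]]·[α, β]ᵀ = [54, 5]ᵀ.
Determinant 85·5 − 13² = 256.
α = (54·5 − 13·5)/256 = 205/256; β = (85·5 − 13·54)/256 = -277/256.
At d = 1: f̂ = (205/256)·(1) + (-277/256)·(1) = -9/32.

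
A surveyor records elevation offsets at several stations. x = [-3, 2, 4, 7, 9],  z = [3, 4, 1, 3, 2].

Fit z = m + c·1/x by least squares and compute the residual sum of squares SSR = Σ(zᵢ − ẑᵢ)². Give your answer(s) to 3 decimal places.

The normal equations are: 5·m + (169/252)·c = 13;  (169/252)·m + (28981/63504)·c = 479/252.
(Σ1 = 5, Σ1/x = 169/252, Σ1/x·1/x = 28981/63504, Σz = 13, Σ1/x·z = 479/252.)
Δ = 5·(28981/63504) − (169/252)² = 14543/7938.
m = (13·(28981/63504) − (169/252)·(479/252))/(14543/7938) = 147901/58172; c = (5·(479/252) − (169/252)·13)/(14543/7938) = 6237/14543.
Residuals: 34931/58172, 72313/58172, -47983/29086, 23051/58172, -34329/58172; SSR = 149287/29086.

SSR = 5.133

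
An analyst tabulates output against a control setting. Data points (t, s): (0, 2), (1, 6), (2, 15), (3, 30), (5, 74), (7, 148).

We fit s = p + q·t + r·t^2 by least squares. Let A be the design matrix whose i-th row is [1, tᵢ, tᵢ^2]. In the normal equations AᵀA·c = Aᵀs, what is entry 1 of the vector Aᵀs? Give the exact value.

275

Entry 1 ↔ basis 1, so (Aᵀs)_{1} = Σᵢ sᵢ = (1)·(2) + (1)·(6) + (1)·(15) + (1)·(30) + (1)·(74) + (1)·(148) = 275.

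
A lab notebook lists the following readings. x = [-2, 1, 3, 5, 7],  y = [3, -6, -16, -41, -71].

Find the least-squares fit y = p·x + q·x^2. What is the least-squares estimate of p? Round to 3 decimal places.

From the data, Σx·x = 88, Σx·x^2 = 488, Σx^2·x^2 = 3124.
And Σx·y = -762, Σx^2·y = -4642.
So MᵀM·[p, q]ᵀ = Mᵀy: [[88, 488]; [488, 3124]]·[p, q]ᵀ = [-762, -4642]ᵀ.
det = 88·3124 − 488² = 36768.
p = ((-762)·3124 − 488·(-4642))/36768 = -14399/4596; q = (88·(-4642) − 488·(-762))/36768 = -1145/1149.

p = -3.133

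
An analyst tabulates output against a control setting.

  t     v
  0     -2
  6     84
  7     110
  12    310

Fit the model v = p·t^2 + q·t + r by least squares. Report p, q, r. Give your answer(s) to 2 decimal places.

The normal system MᵀM·[p, q, r]ᵀ = Mᵀv is [[24433, 2287, 229]; [2287, 229, 25]; [229, 25, 4]]·[p, q, r]ᵀ = [53054, 4994, 502]ᵀ.
Inverting the 3×3 Gram matrix, [p, q, r]ᵀ = [10010/5079, 11864/5079, -9808/5079]ᵀ.

p = 1.97, q = 2.34, r = -1.93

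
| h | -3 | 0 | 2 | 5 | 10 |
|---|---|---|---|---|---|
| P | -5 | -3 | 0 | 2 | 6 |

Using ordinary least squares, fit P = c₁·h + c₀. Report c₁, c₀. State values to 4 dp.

The normal system XᵀX·[c₁, c₀]ᵀ = XᵀP is [[138, 14]; [14, 5]]·[c₁, c₀]ᵀ = [85, 0]ᵀ.
Determinant 138·5 − 14² = 494.
c₁ = (85·5 − 14·0)/494 = 425/494; c₀ = (138·0 − 14·85)/494 = -595/247.

c₁ = 0.8603, c₀ = -2.4089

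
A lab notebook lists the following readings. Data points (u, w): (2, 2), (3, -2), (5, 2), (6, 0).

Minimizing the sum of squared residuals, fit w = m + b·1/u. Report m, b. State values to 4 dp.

m = -0.0806, b = 1.9355

Forming MᵀM = [[4, 6/5]; [6/5, 193/450]] and Mᵀw = [2, 11/15]ᵀ gives MᵀM·[m, b]ᵀ = Mᵀw.
Δ = 4·(193/450) − (6/5)² = 62/225.
m = (2·(193/450) − (6/5)·(11/15))/(62/225) = -5/62; b = (4·(11/15) − (6/5)·2)/(62/225) = 60/31.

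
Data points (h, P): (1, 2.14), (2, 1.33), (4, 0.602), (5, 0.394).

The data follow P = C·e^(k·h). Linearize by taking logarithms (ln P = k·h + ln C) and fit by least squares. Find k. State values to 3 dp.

k = -0.418

With ln Pᵢ as the transformed response and hᵢ as the regressor:
AᵀA = [[46.0000, 12.0000]; [12.0000, 4]], rhs = [-5.3558, -0.3929]ᵀ  (here Σh = 12.0000, Σ(h)² = 46.0000, Σln P = -0.3929, Σh·ln P = -5.3558).
Δ = 46.0000·4 − (12.0000)² = 40.0000; k = (-5.3558·4 − 12.0000·-0.3929)/40.0000 = -0.41771, ln C = (46.0000·-0.3929 − 12.0000·-5.3558)/40.0000 = 1.15490.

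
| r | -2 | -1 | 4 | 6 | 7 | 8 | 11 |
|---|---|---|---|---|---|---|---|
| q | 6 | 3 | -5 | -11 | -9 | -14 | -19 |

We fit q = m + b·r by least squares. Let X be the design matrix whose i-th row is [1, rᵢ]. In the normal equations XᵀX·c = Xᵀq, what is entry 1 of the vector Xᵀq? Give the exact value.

-49

Entry 1 ↔ basis 1, so (Xᵀq)_{1} = Σᵢ qᵢ = (1)·(6) + (1)·(3) + (1)·(-5) + (1)·(-11) + (1)·(-9) + (1)·(-14) + (1)·(-19) = -49.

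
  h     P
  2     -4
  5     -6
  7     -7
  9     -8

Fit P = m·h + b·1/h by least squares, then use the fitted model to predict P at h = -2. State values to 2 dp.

The normal system AᵀA·[m, b]ᵀ = AᵀP is [[159, 4]; [4, 128101/396900]]·[m, b]ᵀ = [-159, -229/45]ᵀ.
det = 159·(128101/396900) − 4² = 4672553/132300.
m = ((-159)·(128101/396900) − 4·(-229/45))/(4672553/132300) = -4096313/4672553; b = (159·(-229/45) − 4·(-159))/(4672553/132300) = -22905540/4672553.
At h = -2: P̂ = (-4096313/4672553)·(-2) + (-22905540/4672553)·(-1/2) = 19645396/4672553.

P̂ = 4.20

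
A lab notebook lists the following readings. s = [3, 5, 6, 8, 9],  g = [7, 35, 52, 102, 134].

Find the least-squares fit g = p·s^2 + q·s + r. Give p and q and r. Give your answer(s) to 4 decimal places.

Entries of MᵀM: Σs^2·s^2 = 12659, Σs^2·s = 1609, Σs^2 = 215, Σs·s = 215, Σs = 31, Σ1 = 5.
For Mᵀg: Σs^2·g = 20192, Σs·g = 2530, Σg = 330.
Row-reducing yields p = 151/77, q = -580/231, r = -91/33.

p = 1.9610, q = -2.5108, r = -2.7576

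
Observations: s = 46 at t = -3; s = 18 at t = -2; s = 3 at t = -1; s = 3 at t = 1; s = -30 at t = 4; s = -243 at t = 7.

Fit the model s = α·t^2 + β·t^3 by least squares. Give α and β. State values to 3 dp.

Normal-equation sums: Σt^2·t^2 = 2756, Σt^2·t^3 = 17556, Σt^3·t^3 = 122540.
And Σt^2·s = -11895, Σt^3·s = -86655.
Normal equations: [[2756, 17556]; [17556, 122540]]·[α, β]ᵀ = [-11895, -86655]ᵀ.
Eliminating β: 122540·(row 1) − 17556·(row 2) gives 29507104·α = 122540·(-11895) − 17556·(-86655) = 63701880, so α = 723885/335308.
Then β = ((-86655) − 17556·(723885/335308))/122540 = -1874535/1844194.

α = 2.159, β = -1.016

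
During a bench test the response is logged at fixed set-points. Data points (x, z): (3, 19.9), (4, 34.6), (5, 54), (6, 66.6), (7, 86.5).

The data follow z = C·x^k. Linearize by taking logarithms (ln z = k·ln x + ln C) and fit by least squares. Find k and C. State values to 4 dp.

k = 1.7262, C = 3.1035

Linearized form: ln z = k·ln x + ln C. From the 5 transformed points,
Over the data: Σln x = 7.8320, Σ(ln x)² = 12.7160, Σln z = 19.1824, Σln x·ln z = 30.8206.
Normal system: [[12.7160, 7.8320]; [7.8320, 5]]·[k, ln C]ᵀ = [30.8206, 19.1824]ᵀ.
Solving (det = 2.2397): k = 1.72621, ln C = 1.13254, so C = exp(1.13254) = 3.10354.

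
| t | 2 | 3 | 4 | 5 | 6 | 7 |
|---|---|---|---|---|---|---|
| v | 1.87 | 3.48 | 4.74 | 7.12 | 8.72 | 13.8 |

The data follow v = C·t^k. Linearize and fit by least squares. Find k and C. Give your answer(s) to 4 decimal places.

k = 1.5140, C = 0.6350

Linearized form: ln v = k·ln t + ln C. From the 6 transformed points,
Σln t = 8.5252, Σ(ln t)² = 13.1965, Σln v = 10.1822, Σln t·ln v = 16.1078.
Equations: 13.1965·k + 8.5252·ln C = 16.1078;  8.5252·k + 6·ln C = 10.1822.
Δ = 13.1965·6 − (8.5252)² = 6.5005; k = (16.1078·6 − 8.5252·10.1822)/6.5005 = 1.51404, ln C = (13.1965·10.1822 − 8.5252·16.1078)/6.5005 = -0.45421, so C = exp(-0.45421) = 0.63495.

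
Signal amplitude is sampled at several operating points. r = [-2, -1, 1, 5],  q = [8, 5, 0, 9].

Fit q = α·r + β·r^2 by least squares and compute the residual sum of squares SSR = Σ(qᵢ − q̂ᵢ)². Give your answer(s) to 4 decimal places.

SSR = 5.5317

Compute the Gram sums: Σr·r = 31, Σr·r^2 = 117, Σr^2·r^2 = 643.
For Xᵀq: Σr·q = 24, Σr^2·q = 262.
XᵀX·[α, β]ᵀ = Xᵀq becomes [[31, 117]; [117, 643]]·[α, β]ᵀ = [24, 262]ᵀ.
Δ = 31·643 − 117² = 6244.
α = (24·643 − 117·262)/6244 = -7611/3122; β = (31·262 − 117·24)/6244 = 2657/3122.
Residuals: -437/1561, 2671/1561, 2477/1561, -136/1561; SSR = 8635/1561.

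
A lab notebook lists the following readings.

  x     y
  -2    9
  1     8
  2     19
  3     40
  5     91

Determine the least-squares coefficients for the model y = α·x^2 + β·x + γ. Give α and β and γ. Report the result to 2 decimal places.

α = 2.99, β = 2.86, γ = 2.57

Compute the Gram sums: Σx^2·x^2 = 739, Σx^2·x = 153, Σx^2 = 43, Σx·x = 43, Σx = 9, Σ1 = 5.
Right-hand side: Σx^2·y = 2755, Σx·y = 603, Σy = 167.
MᵀM·[α, β, γ]ᵀ = Mᵀy becomes [[739, 153, 43]; [153, 43, 9]; [43, 9, 5]]·[α, β, γ]ᵀ = [2755, 603, 167]ᵀ.
Row-reducing yields α = 15603/5224, β = 14931/5224, γ = 3355/1306.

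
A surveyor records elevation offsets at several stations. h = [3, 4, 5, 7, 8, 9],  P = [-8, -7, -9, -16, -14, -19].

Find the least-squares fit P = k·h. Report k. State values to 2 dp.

k = -2.02

The normal equations are: 244·k = -492.
(Σh·h = 244, Σh·P = -492.)
Hence k = -492 / 244 ≈ -2.01639.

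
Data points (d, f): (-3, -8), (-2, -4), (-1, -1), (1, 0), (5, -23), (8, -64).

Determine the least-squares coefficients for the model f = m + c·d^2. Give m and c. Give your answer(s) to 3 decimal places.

With design matrix M, MᵀM = [[6, 104]; [104, 4820]] and Mᵀf = [-100, -4760]ᵀ.
Δ = 6·4820 − 104² = 18104.
m = ((-100)·4820 − 104·(-4760))/18104 = 1630/2263; c = (6·(-4760) − 104·(-100))/18104 = -2270/2263.

m = 0.720, c = -1.003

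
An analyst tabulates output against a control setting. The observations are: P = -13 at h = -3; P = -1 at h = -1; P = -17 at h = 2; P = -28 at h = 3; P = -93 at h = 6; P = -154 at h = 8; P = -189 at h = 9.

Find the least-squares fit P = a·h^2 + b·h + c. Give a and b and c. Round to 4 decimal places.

The normal equations are: 12132·a + 1464·b + 204·c = -28951;  1464·a + 204·b + 24·c = -3569;  204·a + 24·b + 7·c = -495.
Inverting the 3×3 Gram matrix, [a, b, c]ᵀ = [-196447/98268, -277255/98268, -22778/8189]ᵀ.

a = -1.9991, b = -2.8214, c = -2.7815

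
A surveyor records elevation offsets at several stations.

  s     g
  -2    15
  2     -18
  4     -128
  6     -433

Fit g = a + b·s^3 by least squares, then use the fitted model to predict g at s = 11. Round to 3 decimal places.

From the data, Σ1 = 4, Σs^3 = 280, Σs^3·s^3 = 50880.
For Mᵀg: Σg = -564, Σs^3·g = -101984.
Δ = 4·50880 − 280² = 125120.
a = ((-564)·50880 − 280·(-101984))/125120 = -440/391; b = (4·(-101984) − 280·(-564))/125120 = -7813/3910.
At s = 11: ĝ = (-440/391)·(1) + (-7813/3910)·(1331) = -10403503/3910.

ĝ = -2660.742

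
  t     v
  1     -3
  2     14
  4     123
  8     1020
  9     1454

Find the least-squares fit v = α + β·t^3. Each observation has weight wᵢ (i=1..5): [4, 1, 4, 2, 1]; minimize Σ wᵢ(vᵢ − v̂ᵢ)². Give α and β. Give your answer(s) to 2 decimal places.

α = -4.68, β = 2.00

Compute the Gram sums: Σwᵢ·1 = 12, Σwᵢ·t^3 = 2021, Σwᵢ·t^3·t^3 = 1072181.
And Σwᵢ·v = 3988, Σwᵢ·t^3·v = 2136034.
AᵀWA·[α, β]ᵀ = AᵀWv becomes [[12, 2021]; [2021, 1072181]]·[α, β]ᵀ = [3988, 2136034]ᵀ.
Δ = 12·1072181 − 2021² = 8781731.
α = (3988·1072181 − 2021·2136034)/8781731 = -5866698/1254533; β = (12·2136034 − 2021·3988)/8781731 = 2510380/1254533.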